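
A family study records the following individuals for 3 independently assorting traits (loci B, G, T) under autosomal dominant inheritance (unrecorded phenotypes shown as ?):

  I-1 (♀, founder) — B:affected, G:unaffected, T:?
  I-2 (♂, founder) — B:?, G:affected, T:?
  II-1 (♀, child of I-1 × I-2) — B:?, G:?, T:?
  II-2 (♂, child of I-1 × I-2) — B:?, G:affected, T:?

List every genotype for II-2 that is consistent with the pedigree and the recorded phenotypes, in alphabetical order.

II-2 ∈ {BB Gg TT, BB Gg Tt, BB Gg tt, Bb Gg TT, Bb Gg Tt, Bb Gg tt, bb Gg TT, bb Gg Tt, bb Gg tt}

B/I-1 aff ·: Bb|BB
B/I-2 ? ·: bb|Bb|BB
B/II-1 ? I-1×I-2: bb|Bb|BB
B/II-2 ? I-1×I-2: bb|Bb|BB
⇒ B over [I-1,I-2,II-1,II-2]: 23 consistent
G/I-1 un ·: gg
G/I-2 aff ·: Gg|GG
G/II-1 ? I-1×I-2: gg|Gg
G/II-2 aff I-1×I-2: Gg
⇒ G over [I-1,I-2,II-1,II-2]: 3 consistent
T/I-1 ? ·: tt|Tt|TT
T/I-2 ? ·: tt|Tt|TT
T/II-1 ? I-1×I-2: tt|Tt|TT
T/II-2 ? I-1×I-2: tt|Tt|TT
⇒ T over [I-1,I-2,II-1,II-2]: 29 consistent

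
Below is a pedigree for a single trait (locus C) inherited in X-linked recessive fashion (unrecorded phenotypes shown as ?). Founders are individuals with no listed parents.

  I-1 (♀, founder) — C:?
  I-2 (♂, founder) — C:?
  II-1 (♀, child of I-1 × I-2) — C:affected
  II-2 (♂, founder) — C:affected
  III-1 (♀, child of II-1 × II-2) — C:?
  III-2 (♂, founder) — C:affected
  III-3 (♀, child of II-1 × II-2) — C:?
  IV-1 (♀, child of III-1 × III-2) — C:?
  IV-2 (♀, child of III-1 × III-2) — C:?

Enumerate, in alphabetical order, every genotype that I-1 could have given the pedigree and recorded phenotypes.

I-1 ∈ {X^CX^c, X^cX^c}

C/I-1 ? ·: X^CX^c|X^cX^c
C/I-2 ? ·: X^cY
C/II-1 aff I-1×I-2: X^cX^c
C/II-2 aff ·: X^cY
C/III-1 ? II-1×II-2: X^cX^c
C/III-2 aff ·: X^cY
C/III-3 ? II-1×II-2: X^cX^c
C/IV-1 ? III-1×III-2: X^cX^c
C/IV-2 ? III-1×III-2: X^cX^c
⇒ C over [I-1,I-2,II-1,II-2,III-1,III-2,III-3,IV-1,IV-2]: 2 consistent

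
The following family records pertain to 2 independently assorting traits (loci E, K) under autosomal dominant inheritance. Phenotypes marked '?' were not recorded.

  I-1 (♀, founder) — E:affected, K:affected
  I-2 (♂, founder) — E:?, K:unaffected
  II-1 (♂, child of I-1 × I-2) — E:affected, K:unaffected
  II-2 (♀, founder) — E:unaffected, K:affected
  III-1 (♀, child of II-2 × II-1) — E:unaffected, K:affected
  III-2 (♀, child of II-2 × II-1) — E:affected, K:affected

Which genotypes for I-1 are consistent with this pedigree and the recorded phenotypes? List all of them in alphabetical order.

E/I-1 aff ·: Ee|EE
E/I-2 ? ·: ee|Ee|EE
E/II-1 aff I-1×I-2: Ee
E/II-2 un ·: ee
E/III-1 un II-2×II-1: ee
E/III-2 aff II-2×II-1: Ee
⇒ E over [I-1,I-2,II-1,II-2,III-1,III-2]: 5 consistent
K/I-1 aff ·: Kk
K/I-2 un ·: kk
K/II-1 un I-1×I-2: kk
K/II-2 aff ·: Kk|KK
K/III-1 aff II-2×II-1: Kk
K/III-2 aff II-2×II-1: Kk
⇒ K over [I-1,I-2,II-1,II-2,III-1,III-2]: 2 consistent

I-1 ∈ {EE Kk, Ee Kk}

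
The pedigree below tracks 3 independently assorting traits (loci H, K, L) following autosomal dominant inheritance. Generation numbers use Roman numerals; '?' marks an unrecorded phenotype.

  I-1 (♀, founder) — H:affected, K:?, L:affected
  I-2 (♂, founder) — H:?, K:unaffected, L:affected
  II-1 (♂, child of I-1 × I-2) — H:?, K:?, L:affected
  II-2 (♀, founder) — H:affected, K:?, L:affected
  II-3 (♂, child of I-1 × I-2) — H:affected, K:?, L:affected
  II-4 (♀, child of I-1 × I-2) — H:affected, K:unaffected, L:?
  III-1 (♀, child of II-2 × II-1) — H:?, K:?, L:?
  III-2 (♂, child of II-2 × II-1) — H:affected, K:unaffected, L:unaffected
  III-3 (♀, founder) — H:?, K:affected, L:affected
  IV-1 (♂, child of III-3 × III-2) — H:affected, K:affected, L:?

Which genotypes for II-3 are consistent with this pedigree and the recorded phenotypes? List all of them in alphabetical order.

H/I-1 aff ·: Hh|HH
H/I-2 ? ·: hh|Hh|HH
H/II-1 ? I-1×I-2: hh|Hh|HH
H/II-2 aff ·: Hh|HH
H/II-3 aff I-1×I-2: Hh|HH
H/II-4 aff I-1×I-2: Hh|HH
H/III-1 ? II-2×II-1: hh|Hh|HH
H/III-2 aff II-2×II-1: Hh|HH
H/III-3 ? ·: hh|Hh|HH
H/IV-1 aff III-3×III-2: Hh|HH
⇒ H over [I-1,I-2,II-1,II-2,II-3,II-4,III-1,III-2,III-3,IV-1]: 991 consistent
K/I-1 ? ·: kk|Kk
K/I-2 un ·: kk
K/II-1 ? I-1×I-2: kk|Kk
K/II-2 ? ·: kk|Kk
K/II-3 ? I-1×I-2: kk|Kk
K/II-4 un I-1×I-2: kk
K/III-1 ? II-2×II-1: kk|Kk|KK
K/III-2 un II-2×II-1: kk
K/III-3 aff ·: Kk|KK
K/IV-1 aff III-3×III-2: Kk
⇒ K over [I-1,I-2,II-1,II-2,II-3,II-4,III-1,III-2,III-3,IV-1]: 38 consistent
L/I-1 aff ·: Ll|LL
L/I-2 aff ·: Ll|LL
L/II-1 aff I-1×I-2: Ll
L/II-2 aff ·: Ll
L/II-3 aff I-1×I-2: Ll|LL
L/II-4 ? I-1×I-2: ll|Ll|LL
L/III-1 ? II-2×II-1: ll|Ll|LL
L/III-2 un II-2×II-1: ll
L/III-3 aff ·: Ll|LL
L/IV-1 ? III-3×III-2: ll|Ll
⇒ L over [I-1,I-2,II-1,II-2,II-3,II-4,III-1,III-2,III-3,IV-1]: 126 consistent

II-3 ∈ {HH Kk LL, HH Kk Ll, HH kk LL, HH kk Ll, Hh Kk LL, Hh Kk Ll, Hh kk LL, Hh kk Ll}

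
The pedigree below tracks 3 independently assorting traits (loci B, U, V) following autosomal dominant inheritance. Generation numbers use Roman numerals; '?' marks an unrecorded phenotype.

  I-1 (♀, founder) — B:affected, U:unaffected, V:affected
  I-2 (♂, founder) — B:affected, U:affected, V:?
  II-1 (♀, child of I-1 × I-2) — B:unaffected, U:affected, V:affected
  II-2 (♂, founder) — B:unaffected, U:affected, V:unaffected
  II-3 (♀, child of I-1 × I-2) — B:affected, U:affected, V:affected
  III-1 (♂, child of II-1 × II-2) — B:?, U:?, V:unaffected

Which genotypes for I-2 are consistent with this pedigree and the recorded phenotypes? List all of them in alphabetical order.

B/I-1 aff ·: Bb
B/I-2 aff ·: Bb
B/II-1 un I-1×I-2: bb
B/II-2 un ·: bb
B/II-3 aff I-1×I-2: Bb|BB
B/III-1 ? II-1×II-2: bb
⇒ B over [I-1,I-2,II-1,II-2,II-3,III-1]: 2 consistent
U/I-1 un ·: uu
U/I-2 aff ·: Uu|UU
U/II-1 aff I-1×I-2: Uu
U/II-2 aff ·: Uu|UU
U/II-3 aff I-1×I-2: Uu
U/III-1 ? II-1×II-2: uu|Uu|UU
⇒ U over [I-1,I-2,II-1,II-2,II-3,III-1]: 10 consistent
V/I-1 aff ·: Vv|VV
V/I-2 ? ·: vv|Vv|VV
V/II-1 aff I-1×I-2: Vv
V/II-2 un ·: vv
V/II-3 aff I-1×I-2: Vv|VV
V/III-1 un II-1×II-2: vv
⇒ V over [I-1,I-2,II-1,II-2,II-3,III-1]: 8 consistent

I-2 ∈ {Bb UU VV, Bb UU Vv, Bb UU vv, Bb Uu VV, Bb Uu Vv, Bb Uu vv}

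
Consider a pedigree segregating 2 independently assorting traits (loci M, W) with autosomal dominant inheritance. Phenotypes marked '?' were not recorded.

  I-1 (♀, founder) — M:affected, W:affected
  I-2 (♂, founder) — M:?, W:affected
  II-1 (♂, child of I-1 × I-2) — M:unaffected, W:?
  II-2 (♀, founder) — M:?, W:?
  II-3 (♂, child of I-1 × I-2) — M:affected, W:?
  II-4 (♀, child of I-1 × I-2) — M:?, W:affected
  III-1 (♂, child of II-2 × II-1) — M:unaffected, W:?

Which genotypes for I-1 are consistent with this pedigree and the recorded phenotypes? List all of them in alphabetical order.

M/I-1 aff ·: Mm
M/I-2 ? ·: mm|Mm
M/II-1 un I-1×I-2: mm
M/II-2 ? ·: mm|Mm
M/II-3 aff I-1×I-2: Mm|MM
M/II-4 ? I-1×I-2: mm|Mm|MM
M/III-1 un II-2×II-1: mm
⇒ M over [I-1,I-2,II-1,II-2,II-3,II-4,III-1]: 16 consistent
W/I-1 aff ·: Ww|WW
W/I-2 aff ·: Ww|WW
W/II-1 ? I-1×I-2: ww|Ww|WW
W/II-2 ? ·: ww|Ww|WW
W/II-3 ? I-1×I-2: ww|Ww|WW
W/II-4 aff I-1×I-2: Ww|WW
W/III-1 ? II-2×II-1: ww|Ww|WW
⇒ W over [I-1,I-2,II-1,II-2,II-3,II-4,III-1]: 182 consistent

I-1 ∈ {Mm WW, Mm Ww}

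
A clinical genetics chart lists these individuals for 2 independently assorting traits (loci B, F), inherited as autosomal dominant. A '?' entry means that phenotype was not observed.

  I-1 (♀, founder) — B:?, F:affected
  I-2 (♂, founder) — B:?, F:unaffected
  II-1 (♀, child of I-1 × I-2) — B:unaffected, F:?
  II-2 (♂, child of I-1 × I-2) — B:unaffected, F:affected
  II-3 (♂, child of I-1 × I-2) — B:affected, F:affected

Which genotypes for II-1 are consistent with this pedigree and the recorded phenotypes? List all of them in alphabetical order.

B/I-1 ? ·: bb|Bb
B/I-2 ? ·: bb|Bb
B/II-1 un I-1×I-2: bb
B/II-2 un I-1×I-2: bb
B/II-3 aff I-1×I-2: Bb|BB
⇒ B over [I-1,I-2,II-1,II-2,II-3]: 4 consistent
F/I-1 aff ·: Ff|FF
F/I-2 un ·: ff
F/II-1 ? I-1×I-2: ff|Ff
F/II-2 aff I-1×I-2: Ff
F/II-3 aff I-1×I-2: Ff
⇒ F over [I-1,I-2,II-1,II-2,II-3]: 3 consistent

II-1 ∈ {bb Ff, bb ff}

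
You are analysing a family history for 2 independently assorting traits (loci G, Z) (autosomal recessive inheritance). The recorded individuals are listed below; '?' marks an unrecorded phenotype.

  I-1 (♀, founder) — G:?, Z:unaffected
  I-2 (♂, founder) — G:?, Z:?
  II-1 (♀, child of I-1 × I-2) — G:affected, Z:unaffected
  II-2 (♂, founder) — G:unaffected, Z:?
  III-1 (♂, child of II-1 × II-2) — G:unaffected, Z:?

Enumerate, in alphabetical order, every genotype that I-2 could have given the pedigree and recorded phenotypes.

I-2 ∈ {Gg ZZ, Gg Zz, Gg zz, gg ZZ, gg Zz, gg zz}

G/I-1 ? ·: Gg|gg
G/I-2 ? ·: Gg|gg
G/II-1 aff I-1×I-2: gg
G/II-2 un ·: GG|Gg
G/III-1 un II-1×II-2: Gg
⇒ G over [I-1,I-2,II-1,II-2,III-1]: 8 consistent
Z/I-1 un ·: ZZ|Zz
Z/I-2 ? ·: ZZ|Zz|zz
Z/II-1 un I-1×I-2: ZZ|Zz
Z/II-2 ? ·: ZZ|Zz|zz
Z/III-1 ? II-1×II-2: ZZ|Zz|zz
⇒ Z over [I-1,I-2,II-1,II-2,III-1]: 51 consistent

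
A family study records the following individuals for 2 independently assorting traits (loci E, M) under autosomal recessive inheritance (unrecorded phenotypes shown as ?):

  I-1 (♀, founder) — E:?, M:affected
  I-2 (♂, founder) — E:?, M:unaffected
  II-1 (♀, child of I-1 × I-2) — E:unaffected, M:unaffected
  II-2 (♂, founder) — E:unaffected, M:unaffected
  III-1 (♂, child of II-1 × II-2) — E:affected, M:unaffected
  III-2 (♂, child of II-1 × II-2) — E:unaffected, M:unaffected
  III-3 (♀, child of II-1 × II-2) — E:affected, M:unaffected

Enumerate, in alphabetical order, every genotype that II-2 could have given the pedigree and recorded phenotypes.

E/I-1 ? ·: EE|Ee|ee
E/I-2 ? ·: EE|Ee|ee
E/II-1 un I-1×I-2: Ee
E/II-2 un ·: Ee
E/III-1 aff II-1×II-2: ee
E/III-2 un II-1×II-2: EE|Ee
E/III-3 aff II-1×II-2: ee
⇒ E over [I-1,I-2,II-1,II-2,III-1,III-2,III-3]: 14 consistent
M/I-1 aff ·: mm
M/I-2 un ·: MM|Mm
M/II-1 un I-1×I-2: Mm
M/II-2 un ·: MM|Mm
M/III-1 un II-1×II-2: MM|Mm
M/III-2 un II-1×II-2: MM|Mm
M/III-3 un II-1×II-2: MM|Mm
⇒ M over [I-1,I-2,II-1,II-2,III-1,III-2,III-3]: 32 consistent

II-2 ∈ {Ee MM, Ee Mm}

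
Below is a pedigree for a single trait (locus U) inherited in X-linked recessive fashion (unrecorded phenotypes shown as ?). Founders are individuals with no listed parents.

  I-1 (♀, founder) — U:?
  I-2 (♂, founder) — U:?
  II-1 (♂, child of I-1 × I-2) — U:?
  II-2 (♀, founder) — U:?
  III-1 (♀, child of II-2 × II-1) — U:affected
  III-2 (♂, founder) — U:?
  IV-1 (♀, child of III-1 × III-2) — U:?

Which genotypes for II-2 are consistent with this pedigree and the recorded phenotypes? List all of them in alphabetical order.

U/I-1 ? ·: X^UX^u|X^uX^u
U/I-2 ? ·: X^UY|X^uY
U/II-1 ? I-1×I-2: X^uY
U/II-2 ? ·: X^UX^u|X^uX^u
U/III-1 aff II-2×II-1: X^uX^u
U/III-2 ? ·: X^UY|X^uY
U/IV-1 ? III-1×III-2: X^UX^u|X^uX^u
⇒ U over [I-1,I-2,II-1,II-2,III-1,III-2,IV-1]: 16 consistent

II-2 ∈ {X^UX^u, X^uX^u}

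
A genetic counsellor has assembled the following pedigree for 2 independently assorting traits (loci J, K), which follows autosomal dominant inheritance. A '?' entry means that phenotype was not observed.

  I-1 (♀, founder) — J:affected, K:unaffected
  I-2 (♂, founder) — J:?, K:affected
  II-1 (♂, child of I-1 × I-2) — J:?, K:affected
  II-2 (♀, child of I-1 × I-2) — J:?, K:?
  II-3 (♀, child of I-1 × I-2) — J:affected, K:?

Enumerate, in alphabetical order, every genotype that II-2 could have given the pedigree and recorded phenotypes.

J/I-1 aff ·: Jj|JJ
J/I-2 ? ·: jj|Jj|JJ
J/II-1 ? I-1×I-2: jj|Jj|JJ
J/II-2 ? I-1×I-2: jj|Jj|JJ
J/II-3 aff I-1×I-2: Jj|JJ
⇒ J over [I-1,I-2,II-1,II-2,II-3]: 40 consistent
K/I-1 un ·: kk
K/I-2 aff ·: Kk|KK
K/II-1 aff I-1×I-2: Kk
K/II-2 ? I-1×I-2: kk|Kk
K/II-3 ? I-1×I-2: kk|Kk
⇒ K over [I-1,I-2,II-1,II-2,II-3]: 5 consistent

II-2 ∈ {JJ Kk, JJ kk, Jj Kk, Jj kk, jj Kk, jj kk}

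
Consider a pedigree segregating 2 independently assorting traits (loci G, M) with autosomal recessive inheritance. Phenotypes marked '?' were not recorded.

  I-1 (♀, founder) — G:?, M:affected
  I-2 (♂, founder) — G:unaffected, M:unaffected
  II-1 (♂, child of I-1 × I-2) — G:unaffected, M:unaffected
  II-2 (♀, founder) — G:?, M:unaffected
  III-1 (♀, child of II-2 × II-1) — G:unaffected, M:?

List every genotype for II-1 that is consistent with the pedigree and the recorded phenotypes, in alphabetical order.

II-1 ∈ {GG Mm, Gg Mm}

G/I-1 ? ·: GG|Gg|gg
G/I-2 un ·: GG|Gg
G/II-1 un I-1×I-2: GG|Gg
G/II-2 ? ·: GG|Gg|gg
G/III-1 un II-2×II-1: GG|Gg
⇒ G over [I-1,I-2,II-1,II-2,III-1]: 41 consistent
M/I-1 aff ·: mm
M/I-2 un ·: MM|Mm
M/II-1 un I-1×I-2: Mm
M/II-2 un ·: MM|Mm
M/III-1 ? II-2×II-1: MM|Mm|mm
⇒ M over [I-1,I-2,II-1,II-2,III-1]: 10 consistent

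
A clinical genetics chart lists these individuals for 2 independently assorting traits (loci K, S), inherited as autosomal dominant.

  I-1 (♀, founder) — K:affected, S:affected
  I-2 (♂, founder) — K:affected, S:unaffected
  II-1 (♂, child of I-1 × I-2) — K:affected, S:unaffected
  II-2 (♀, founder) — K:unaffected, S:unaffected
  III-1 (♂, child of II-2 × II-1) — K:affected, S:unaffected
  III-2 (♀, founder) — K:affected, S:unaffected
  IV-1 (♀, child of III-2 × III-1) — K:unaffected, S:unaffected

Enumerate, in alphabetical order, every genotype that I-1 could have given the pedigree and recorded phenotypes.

K/I-1 aff ·: Kk|KK
K/I-2 aff ·: Kk|KK
K/II-1 aff I-1×I-2: Kk|KK
K/II-2 un ·: kk
K/III-1 aff II-2×II-1: Kk
K/III-2 aff ·: Kk
K/IV-1 un III-2×III-1: kk
⇒ K over [I-1,I-2,II-1,II-2,III-1,III-2,IV-1]: 7 consistent
S/I-1 aff ·: Ss
S/I-2 un ·: ss
S/II-1 un I-1×I-2: ss
S/II-2 un ·: ss
S/III-1 un II-2×II-1: ss
S/III-2 un ·: ss
S/IV-1 un III-2×III-1: ss
⇒ S over [I-1,I-2,II-1,II-2,III-1,III-2,IV-1]: 1 consistent

I-1 ∈ {KK Ss, Kk Ss}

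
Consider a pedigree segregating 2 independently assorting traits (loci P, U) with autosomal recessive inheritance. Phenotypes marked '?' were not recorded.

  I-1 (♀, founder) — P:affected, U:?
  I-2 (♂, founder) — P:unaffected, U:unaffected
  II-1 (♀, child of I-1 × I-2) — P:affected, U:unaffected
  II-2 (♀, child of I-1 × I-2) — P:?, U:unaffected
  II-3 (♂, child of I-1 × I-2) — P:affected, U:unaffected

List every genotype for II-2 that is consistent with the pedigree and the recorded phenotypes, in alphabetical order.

II-2 ∈ {Pp UU, Pp Uu, pp UU, pp Uu}

P/I-1 aff ·: pp
P/I-2 un ·: Pp
P/II-1 aff I-1×I-2: pp
P/II-2 ? I-1×I-2: Pp|pp
P/II-3 aff I-1×I-2: pp
⇒ P over [I-1,I-2,II-1,II-2,II-3]: 2 consistent
U/I-1 ? ·: UU|Uu|uu
U/I-2 un ·: UU|Uu
U/II-1 un I-1×I-2: UU|Uu
U/II-2 un I-1×I-2: UU|Uu
U/II-3 un I-1×I-2: UU|Uu
⇒ U over [I-1,I-2,II-1,II-2,II-3]: 27 consistent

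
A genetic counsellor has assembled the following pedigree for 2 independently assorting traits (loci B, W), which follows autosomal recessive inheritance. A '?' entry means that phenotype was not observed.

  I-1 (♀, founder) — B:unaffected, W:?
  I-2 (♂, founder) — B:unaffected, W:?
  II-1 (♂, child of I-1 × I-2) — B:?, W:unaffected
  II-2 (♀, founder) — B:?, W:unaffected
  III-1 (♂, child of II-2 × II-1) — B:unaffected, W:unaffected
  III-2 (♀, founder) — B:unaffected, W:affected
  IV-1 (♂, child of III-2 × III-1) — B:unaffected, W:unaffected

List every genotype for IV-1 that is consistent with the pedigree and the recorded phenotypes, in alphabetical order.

B/I-1 un ·: BB|Bb
B/I-2 un ·: BB|Bb
B/II-1 ? I-1×I-2: BB|Bb|bb
B/II-2 ? ·: BB|Bb|bb
B/III-1 un II-2×II-1: BB|Bb
B/III-2 un ·: BB|Bb
B/IV-1 un III-2×III-1: BB|Bb
⇒ B over [I-1,I-2,II-1,II-2,III-1,III-2,IV-1]: 118 consistent
W/I-1 ? ·: WW|Ww|ww
W/I-2 ? ·: WW|Ww|ww
W/II-1 un I-1×I-2: WW|Ww
W/II-2 un ·: WW|Ww
W/III-1 un II-2×II-1: WW|Ww
W/III-2 aff ·: ww
W/IV-1 un III-2×III-1: Ww
⇒ W over [I-1,I-2,II-1,II-2,III-1,III-2,IV-1]: 40 consistent

IV-1 ∈ {BB Ww, Bb Ww}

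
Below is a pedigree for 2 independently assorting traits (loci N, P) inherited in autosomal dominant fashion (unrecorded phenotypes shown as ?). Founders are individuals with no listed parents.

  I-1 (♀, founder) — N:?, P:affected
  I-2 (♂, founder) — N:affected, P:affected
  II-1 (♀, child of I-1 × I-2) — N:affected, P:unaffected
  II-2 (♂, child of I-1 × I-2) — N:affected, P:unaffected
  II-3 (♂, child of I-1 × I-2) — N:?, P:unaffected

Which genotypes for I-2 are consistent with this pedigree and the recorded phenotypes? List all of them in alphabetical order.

I-2 ∈ {NN Pp, Nn Pp}

N/I-1 ? ·: nn|Nn|NN
N/I-2 aff ·: Nn|NN
N/II-1 aff I-1×I-2: Nn|NN
N/II-2 aff I-1×I-2: Nn|NN
N/II-3 ? I-1×I-2: nn|Nn|NN
⇒ N over [I-1,I-2,II-1,II-2,II-3]: 32 consistent
P/I-1 aff ·: Pp
P/I-2 aff ·: Pp
P/II-1 un I-1×I-2: pp
P/II-2 un I-1×I-2: pp
P/II-3 un I-1×I-2: pp
⇒ P over [I-1,I-2,II-1,II-2,II-3]: 1 consistent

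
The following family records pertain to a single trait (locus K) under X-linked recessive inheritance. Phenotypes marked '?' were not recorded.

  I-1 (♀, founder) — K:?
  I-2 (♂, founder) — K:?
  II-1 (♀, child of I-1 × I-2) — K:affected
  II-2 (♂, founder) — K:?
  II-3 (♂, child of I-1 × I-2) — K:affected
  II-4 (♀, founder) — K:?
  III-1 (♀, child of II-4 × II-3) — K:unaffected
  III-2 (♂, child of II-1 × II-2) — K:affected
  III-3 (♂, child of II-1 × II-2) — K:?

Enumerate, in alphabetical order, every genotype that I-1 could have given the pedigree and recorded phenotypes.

K/I-1 ? ·: X^KX^k|X^kX^k
K/I-2 ? ·: X^kY
K/II-1 aff I-1×I-2: X^kX^k
K/II-2 ? ·: X^KY|X^kY
K/II-3 aff I-1×I-2: X^kY
K/II-4 ? ·: X^KX^K|X^KX^k
K/III-1 un II-4×II-3: X^KX^k
K/III-2 aff II-1×II-2: X^kY
K/III-3 ? II-1×II-2: X^kY
⇒ K over [I-1,I-2,II-1,II-2,II-3,II-4,III-1,III-2,III-3]: 8 consistent

I-1 ∈ {X^KX^k, X^kX^k}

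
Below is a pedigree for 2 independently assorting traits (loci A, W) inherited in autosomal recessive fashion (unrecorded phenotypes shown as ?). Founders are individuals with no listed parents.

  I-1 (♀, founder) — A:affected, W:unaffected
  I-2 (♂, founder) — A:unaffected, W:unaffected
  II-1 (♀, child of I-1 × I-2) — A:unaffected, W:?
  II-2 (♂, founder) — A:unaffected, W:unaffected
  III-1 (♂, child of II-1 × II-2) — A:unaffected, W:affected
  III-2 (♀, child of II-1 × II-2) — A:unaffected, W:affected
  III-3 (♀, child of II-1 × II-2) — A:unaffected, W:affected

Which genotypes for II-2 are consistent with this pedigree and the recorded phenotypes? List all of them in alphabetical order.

A/I-1 aff ·: aa
A/I-2 un ·: AA|Aa
A/II-1 un I-1×I-2: Aa
A/II-2 un ·: AA|Aa
A/III-1 un II-1×II-2: AA|Aa
A/III-2 un II-1×II-2: AA|Aa
A/III-3 un II-1×II-2: AA|Aa
⇒ A over [I-1,I-2,II-1,II-2,III-1,III-2,III-3]: 32 consistent
W/I-1 un ·: WW|Ww
W/I-2 un ·: WW|Ww
W/II-1 ? I-1×I-2: Ww|ww
W/II-2 un ·: Ww
W/III-1 aff II-1×II-2: ww
W/III-2 aff II-1×II-2: ww
W/III-3 aff II-1×II-2: ww
⇒ W over [I-1,I-2,II-1,II-2,III-1,III-2,III-3]: 4 consistent

II-2 ∈ {AA Ww, Aa Ww}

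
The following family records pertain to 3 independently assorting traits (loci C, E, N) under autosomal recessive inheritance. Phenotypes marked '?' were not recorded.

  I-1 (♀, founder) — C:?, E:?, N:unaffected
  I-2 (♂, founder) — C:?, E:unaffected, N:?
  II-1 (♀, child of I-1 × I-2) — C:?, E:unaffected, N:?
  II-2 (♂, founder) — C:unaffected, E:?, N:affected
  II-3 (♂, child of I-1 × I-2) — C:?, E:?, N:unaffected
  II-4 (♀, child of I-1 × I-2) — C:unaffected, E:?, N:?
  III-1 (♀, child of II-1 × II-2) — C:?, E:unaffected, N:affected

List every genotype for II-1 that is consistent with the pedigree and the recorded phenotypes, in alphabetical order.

II-1 ∈ {CC EE Nn, CC EE nn, CC Ee Nn, CC Ee nn, Cc EE Nn, Cc EE nn, Cc Ee Nn, Cc Ee nn, cc EE Nn, cc EE nn, cc Ee Nn, cc Ee nn}

C/I-1 ? ·: CC|Cc|cc
C/I-2 ? ·: CC|Cc|cc
C/II-1 ? I-1×I-2: CC|Cc|cc
C/II-2 un ·: CC|Cc
C/II-3 ? I-1×I-2: CC|Cc|cc
C/II-4 un I-1×I-2: CC|Cc
C/III-1 ? II-1×II-2: CC|Cc|cc
⇒ C over [I-1,I-2,II-1,II-2,II-3,II-4,III-1]: 175 consistent
E/I-1 ? ·: EE|Ee|ee
E/I-2 un ·: EE|Ee
E/II-1 un I-1×I-2: EE|Ee
E/II-2 ? ·: EE|Ee|ee
E/II-3 ? I-1×I-2: EE|Ee|ee
E/II-4 ? I-1×I-2: EE|Ee|ee
E/III-1 un II-1×II-2: EE|Ee
⇒ E over [I-1,I-2,II-1,II-2,II-3,II-4,III-1]: 182 consistent
N/I-1 un ·: NN|Nn
N/I-2 ? ·: NN|Nn|nn
N/II-1 ? I-1×I-2: Nn|nn
N/II-2 aff ·: nn
N/II-3 un I-1×I-2: NN|Nn
N/II-4 ? I-1×I-2: NN|Nn|nn
N/III-1 aff II-1×II-2: nn
⇒ N over [I-1,I-2,II-1,II-2,II-3,II-4,III-1]: 25 consistent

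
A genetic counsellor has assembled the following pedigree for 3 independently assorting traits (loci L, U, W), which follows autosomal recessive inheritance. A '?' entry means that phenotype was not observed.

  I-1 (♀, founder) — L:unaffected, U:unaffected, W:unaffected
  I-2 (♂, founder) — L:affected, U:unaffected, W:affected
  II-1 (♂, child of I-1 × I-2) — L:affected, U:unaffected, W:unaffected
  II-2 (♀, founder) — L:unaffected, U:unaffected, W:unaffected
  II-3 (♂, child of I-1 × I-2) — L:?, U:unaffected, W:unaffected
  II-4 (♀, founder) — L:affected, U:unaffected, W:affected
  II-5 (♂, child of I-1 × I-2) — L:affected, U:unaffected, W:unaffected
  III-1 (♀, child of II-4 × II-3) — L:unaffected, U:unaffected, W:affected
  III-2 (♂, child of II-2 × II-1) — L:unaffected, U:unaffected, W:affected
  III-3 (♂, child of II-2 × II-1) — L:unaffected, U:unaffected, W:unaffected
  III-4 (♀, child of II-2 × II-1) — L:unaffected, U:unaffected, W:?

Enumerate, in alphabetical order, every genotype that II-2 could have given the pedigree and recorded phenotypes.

II-2 ∈ {LL UU Ww, LL Uu Ww, Ll UU Ww, Ll Uu Ww}

L/I-1 un ·: Ll
L/I-2 aff ·: ll
L/II-1 aff I-1×I-2: ll
L/II-2 un ·: LL|Ll
L/II-3 ? I-1×I-2: Ll
L/II-4 aff ·: ll
L/II-5 aff I-1×I-2: ll
L/III-1 un II-4×II-3: Ll
L/III-2 un II-2×II-1: Ll
L/III-3 un II-2×II-1: Ll
L/III-4 un II-2×II-1: Ll
⇒ L over [I-1,I-2,II-1,II-2,II-3,II-4,II-5,III-1,III-2,III-3,III-4]: 2 consistent
U/I-1 un ·: UU|Uu
U/I-2 un ·: UU|Uu
U/II-1 un I-1×I-2: UU|Uu
U/II-2 un ·: UU|Uu
U/II-3 un I-1×I-2: UU|Uu
U/II-4 un ·: UU|Uu
U/II-5 un I-1×I-2: UU|Uu
U/III-1 un II-4×II-3: UU|Uu
U/III-2 un II-2×II-1: UU|Uu
U/III-3 un II-2×II-1: UU|Uu
U/III-4 un II-2×II-1: UU|Uu
⇒ U over [I-1,I-2,II-1,II-2,II-3,II-4,II-5,III-1,III-2,III-3,III-4]: 1077 consistent
W/I-1 un ·: WW|Ww
W/I-2 aff ·: ww
W/II-1 un I-1×I-2: Ww
W/II-2 un ·: Ww
W/II-3 un I-1×I-2: Ww
W/II-4 aff ·: ww
W/II-5 un I-1×I-2: Ww
W/III-1 aff II-4×II-3: ww
W/III-2 aff II-2×II-1: ww
W/III-3 un II-2×II-1: WW|Ww
W/III-4 ? II-2×II-1: WW|Ww|ww
⇒ W over [I-1,I-2,II-1,II-2,II-3,II-4,II-5,III-1,III-2,III-3,III-4]: 12 consistent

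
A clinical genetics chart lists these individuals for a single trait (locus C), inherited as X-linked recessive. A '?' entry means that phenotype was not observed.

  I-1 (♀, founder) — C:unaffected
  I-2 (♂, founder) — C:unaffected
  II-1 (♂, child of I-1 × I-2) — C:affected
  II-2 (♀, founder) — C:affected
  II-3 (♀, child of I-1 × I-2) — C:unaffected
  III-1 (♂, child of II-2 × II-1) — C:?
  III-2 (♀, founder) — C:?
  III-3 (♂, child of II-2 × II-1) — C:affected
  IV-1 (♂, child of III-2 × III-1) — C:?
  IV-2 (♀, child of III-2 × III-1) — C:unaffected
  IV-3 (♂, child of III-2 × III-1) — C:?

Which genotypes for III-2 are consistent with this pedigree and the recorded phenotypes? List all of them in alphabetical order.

III-2 ∈ {X^CX^C, X^CX^c}

C/I-1 un ·: X^CX^c
C/I-2 un ·: X^CY
C/II-1 aff I-1×I-2: X^cY
C/II-2 aff ·: X^cX^c
C/II-3 un I-1×I-2: X^CX^C|X^CX^c
C/III-1 ? II-2×II-1: X^cY
C/III-2 ? ·: X^CX^C|X^CX^c
C/III-3 aff II-2×II-1: X^cY
C/IV-1 ? III-2×III-1: X^CY|X^cY
C/IV-2 un III-2×III-1: X^CX^c
C/IV-3 ? III-2×III-1: X^CY|X^cY
⇒ C over [I-1,I-2,II-1,II-2,II-3,III-1,III-2,III-3,IV-1,IV-2,IV-3]: 10 consistent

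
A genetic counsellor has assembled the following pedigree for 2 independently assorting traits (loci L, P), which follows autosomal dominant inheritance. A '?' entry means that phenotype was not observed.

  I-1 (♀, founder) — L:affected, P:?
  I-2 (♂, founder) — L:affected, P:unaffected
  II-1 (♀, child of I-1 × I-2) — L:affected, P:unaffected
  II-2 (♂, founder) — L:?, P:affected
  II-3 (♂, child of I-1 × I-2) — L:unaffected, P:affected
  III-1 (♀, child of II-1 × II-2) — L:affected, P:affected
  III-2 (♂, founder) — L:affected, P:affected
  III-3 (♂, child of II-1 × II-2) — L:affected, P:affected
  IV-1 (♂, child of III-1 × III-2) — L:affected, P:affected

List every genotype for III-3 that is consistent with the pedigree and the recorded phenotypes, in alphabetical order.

III-3 ∈ {LL Pp, Ll Pp}

L/I-1 aff ·: Ll
L/I-2 aff ·: Ll
L/II-1 aff I-1×I-2: Ll|LL
L/II-2 ? ·: ll|Ll|LL
L/II-3 un I-1×I-2: ll
L/III-1 aff II-1×II-2: Ll|LL
L/III-2 aff ·: Ll|LL
L/III-3 aff II-1×II-2: Ll|LL
L/IV-1 aff III-1×III-2: Ll|LL
⇒ L over [I-1,I-2,II-1,II-2,II-3,III-1,III-2,III-3,IV-1]: 53 consistent
P/I-1 ? ·: Pp
P/I-2 un ·: pp
P/II-1 un I-1×I-2: pp
P/II-2 aff ·: Pp|PP
P/II-3 aff I-1×I-2: Pp
P/III-1 aff II-1×II-2: Pp
P/III-2 aff ·: Pp|PP
P/III-3 aff II-1×II-2: Pp
P/IV-1 aff III-1×III-2: Pp|PP
⇒ P over [I-1,I-2,II-1,II-2,II-3,III-1,III-2,III-3,IV-1]: 8 consistent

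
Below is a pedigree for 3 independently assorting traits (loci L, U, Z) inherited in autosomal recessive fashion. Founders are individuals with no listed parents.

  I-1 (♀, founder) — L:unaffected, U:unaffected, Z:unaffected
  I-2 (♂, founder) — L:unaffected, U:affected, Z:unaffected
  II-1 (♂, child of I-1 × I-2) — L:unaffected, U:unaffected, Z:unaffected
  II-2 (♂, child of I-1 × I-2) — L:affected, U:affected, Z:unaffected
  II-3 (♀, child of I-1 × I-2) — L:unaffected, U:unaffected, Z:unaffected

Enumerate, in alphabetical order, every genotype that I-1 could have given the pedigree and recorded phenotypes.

L/I-1 un ·: Ll
L/I-2 un ·: Ll
L/II-1 un I-1×I-2: LL|Ll
L/II-2 aff I-1×I-2: ll
L/II-3 un I-1×I-2: LL|Ll
⇒ L over [I-1,I-2,II-1,II-2,II-3]: 4 consistent
U/I-1 un ·: Uu
U/I-2 aff ·: uu
U/II-1 un I-1×I-2: Uu
U/II-2 aff I-1×I-2: uu
U/II-3 un I-1×I-2: Uu
⇒ U over [I-1,I-2,II-1,II-2,II-3]: 1 consistent
Z/I-1 un ·: ZZ|Zz
Z/I-2 un ·: ZZ|Zz
Z/II-1 un I-1×I-2: ZZ|Zz
Z/II-2 un I-1×I-2: ZZ|Zz
Z/II-3 un I-1×I-2: ZZ|Zz
⇒ Z over [I-1,I-2,II-1,II-2,II-3]: 25 consistent

I-1 ∈ {Ll Uu ZZ, Ll Uu Zz}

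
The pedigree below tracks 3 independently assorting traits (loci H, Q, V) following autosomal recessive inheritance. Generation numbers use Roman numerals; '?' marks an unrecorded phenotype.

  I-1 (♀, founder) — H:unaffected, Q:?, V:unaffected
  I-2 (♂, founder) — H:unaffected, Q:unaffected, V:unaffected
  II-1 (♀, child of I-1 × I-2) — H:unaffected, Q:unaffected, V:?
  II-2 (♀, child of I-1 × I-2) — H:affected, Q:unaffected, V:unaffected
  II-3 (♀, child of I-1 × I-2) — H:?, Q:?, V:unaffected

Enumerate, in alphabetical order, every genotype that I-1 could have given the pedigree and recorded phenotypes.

I-1 ∈ {Hh QQ VV, Hh QQ Vv, Hh Qq VV, Hh Qq Vv, Hh qq VV, Hh qq Vv}

H/I-1 un ·: Hh
H/I-2 un ·: Hh
H/II-1 un I-1×I-2: HH|Hh
H/II-2 aff I-1×I-2: hh
H/II-3 ? I-1×I-2: HH|Hh|hh
⇒ H over [I-1,I-2,II-1,II-2,II-3]: 6 consistent
Q/I-1 ? ·: QQ|Qq|qq
Q/I-2 un ·: QQ|Qq
Q/II-1 un I-1×I-2: QQ|Qq
Q/II-2 un I-1×I-2: QQ|Qq
Q/II-3 ? I-1×I-2: QQ|Qq|qq
⇒ Q over [I-1,I-2,II-1,II-2,II-3]: 32 consistent
V/I-1 un ·: VV|Vv
V/I-2 un ·: VV|Vv
V/II-1 ? I-1×I-2: VV|Vv|vv
V/II-2 un I-1×I-2: VV|Vv
V/II-3 un I-1×I-2: VV|Vv
⇒ V over [I-1,I-2,II-1,II-2,II-3]: 29 consistent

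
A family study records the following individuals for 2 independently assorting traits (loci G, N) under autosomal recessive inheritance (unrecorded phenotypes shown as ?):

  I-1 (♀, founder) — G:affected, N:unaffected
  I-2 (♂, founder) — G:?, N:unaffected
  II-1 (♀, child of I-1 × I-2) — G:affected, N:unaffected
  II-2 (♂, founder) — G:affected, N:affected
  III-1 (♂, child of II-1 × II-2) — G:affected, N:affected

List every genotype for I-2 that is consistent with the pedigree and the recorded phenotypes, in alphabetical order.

G/I-1 aff ·: gg
G/I-2 ? ·: Gg|gg
G/II-1 aff I-1×I-2: gg
G/II-2 aff ·: gg
G/III-1 aff II-1×II-2: gg
⇒ G over [I-1,I-2,II-1,II-2,III-1]: 2 consistent
N/I-1 un ·: NN|Nn
N/I-2 un ·: NN|Nn
N/II-1 un I-1×I-2: Nn
N/II-2 aff ·: nn
N/III-1 aff II-1×II-2: nn
⇒ N over [I-1,I-2,II-1,II-2,III-1]: 3 consistent

I-2 ∈ {Gg NN, Gg Nn, gg NN, gg Nn}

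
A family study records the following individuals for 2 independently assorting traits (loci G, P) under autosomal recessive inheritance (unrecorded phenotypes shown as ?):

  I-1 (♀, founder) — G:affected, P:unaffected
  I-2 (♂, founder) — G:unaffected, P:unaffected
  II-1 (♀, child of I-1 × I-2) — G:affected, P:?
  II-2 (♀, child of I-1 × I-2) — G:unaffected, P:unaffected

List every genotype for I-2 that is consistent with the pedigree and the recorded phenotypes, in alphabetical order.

G/I-1 aff ·: gg
G/I-2 un ·: Gg
G/II-1 aff I-1×I-2: gg
G/II-2 un I-1×I-2: Gg
⇒ G over [I-1,I-2,II-1,II-2]: 1 consistent
P/I-1 un ·: PP|Pp
P/I-2 un ·: PP|Pp
P/II-1 ? I-1×I-2: PP|Pp|pp
P/II-2 un I-1×I-2: PP|Pp
⇒ P over [I-1,I-2,II-1,II-2]: 15 consistent

I-2 ∈ {Gg PP, Gg Pp}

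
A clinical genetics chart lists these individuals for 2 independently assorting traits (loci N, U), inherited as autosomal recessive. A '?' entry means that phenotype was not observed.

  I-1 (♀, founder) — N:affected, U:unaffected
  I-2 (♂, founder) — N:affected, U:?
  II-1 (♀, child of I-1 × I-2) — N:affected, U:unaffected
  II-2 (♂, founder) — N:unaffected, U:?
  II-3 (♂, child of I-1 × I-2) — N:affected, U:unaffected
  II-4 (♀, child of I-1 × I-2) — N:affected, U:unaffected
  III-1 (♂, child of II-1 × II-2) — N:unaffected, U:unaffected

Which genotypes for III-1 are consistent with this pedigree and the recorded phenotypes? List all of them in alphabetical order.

N/I-1 aff ·: nn
N/I-2 aff ·: nn
N/II-1 aff I-1×I-2: nn
N/II-2 un ·: NN|Nn
N/II-3 aff I-1×I-2: nn
N/II-4 aff I-1×I-2: nn
N/III-1 un II-1×II-2: Nn
⇒ N over [I-1,I-2,II-1,II-2,II-3,II-4,III-1]: 2 consistent
U/I-1 un ·: UU|Uu
U/I-2 ? ·: UU|Uu|uu
U/II-1 un I-1×I-2: UU|Uu
U/II-2 ? ·: UU|Uu|uu
U/II-3 un I-1×I-2: UU|Uu
U/II-4 un I-1×I-2: UU|Uu
U/III-1 un II-1×II-2: UU|Uu
⇒ U over [I-1,I-2,II-1,II-2,II-3,II-4,III-1]: 122 consistent

III-1 ∈ {Nn UU, Nn Uu}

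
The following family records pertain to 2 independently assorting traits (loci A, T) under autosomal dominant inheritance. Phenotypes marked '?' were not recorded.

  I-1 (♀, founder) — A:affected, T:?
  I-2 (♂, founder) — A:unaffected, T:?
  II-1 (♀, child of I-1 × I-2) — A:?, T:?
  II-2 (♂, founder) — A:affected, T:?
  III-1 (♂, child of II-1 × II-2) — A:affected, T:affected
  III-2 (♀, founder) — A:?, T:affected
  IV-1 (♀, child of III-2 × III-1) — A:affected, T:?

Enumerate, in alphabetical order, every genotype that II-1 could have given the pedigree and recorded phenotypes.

II-1 ∈ {Aa TT, Aa Tt, Aa tt, aa TT, aa Tt, aa tt}

A/I-1 aff ·: Aa|AA
A/I-2 un ·: aa
A/II-1 ? I-1×I-2: aa|Aa
A/II-2 aff ·: Aa|AA
A/III-1 aff II-1×II-2: Aa|AA
A/III-2 ? ·: aa|Aa|AA
A/IV-1 aff III-2×III-1: Aa|AA
⇒ A over [I-1,I-2,II-1,II-2,III-1,III-2,IV-1]: 46 consistent
T/I-1 ? ·: tt|Tt|TT
T/I-2 ? ·: tt|Tt|TT
T/II-1 ? I-1×I-2: tt|Tt|TT
T/II-2 ? ·: tt|Tt|TT
T/III-1 aff II-1×II-2: Tt|TT
T/III-2 aff ·: Tt|TT
T/IV-1 ? III-2×III-1: tt|Tt|TT
⇒ T over [I-1,I-2,II-1,II-2,III-1,III-2,IV-1]: 251 consistent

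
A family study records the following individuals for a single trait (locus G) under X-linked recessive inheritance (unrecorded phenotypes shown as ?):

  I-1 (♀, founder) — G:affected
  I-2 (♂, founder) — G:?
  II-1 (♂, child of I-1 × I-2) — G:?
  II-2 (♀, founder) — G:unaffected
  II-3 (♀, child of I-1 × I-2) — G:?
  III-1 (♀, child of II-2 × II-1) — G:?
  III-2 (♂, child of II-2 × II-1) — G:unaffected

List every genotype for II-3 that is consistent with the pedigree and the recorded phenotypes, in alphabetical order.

G/I-1 aff ·: X^gX^g
G/I-2 ? ·: X^GY|X^gY
G/II-1 ? I-1×I-2: X^gY
G/II-2 un ·: X^GX^G|X^GX^g
G/II-3 ? I-1×I-2: X^GX^g|X^gX^g
G/III-1 ? II-2×II-1: X^GX^g|X^gX^g
G/III-2 un II-2×II-1: X^GY
⇒ G over [I-1,I-2,II-1,II-2,II-3,III-1,III-2]: 6 consistent

II-3 ∈ {X^GX^g, X^gX^g}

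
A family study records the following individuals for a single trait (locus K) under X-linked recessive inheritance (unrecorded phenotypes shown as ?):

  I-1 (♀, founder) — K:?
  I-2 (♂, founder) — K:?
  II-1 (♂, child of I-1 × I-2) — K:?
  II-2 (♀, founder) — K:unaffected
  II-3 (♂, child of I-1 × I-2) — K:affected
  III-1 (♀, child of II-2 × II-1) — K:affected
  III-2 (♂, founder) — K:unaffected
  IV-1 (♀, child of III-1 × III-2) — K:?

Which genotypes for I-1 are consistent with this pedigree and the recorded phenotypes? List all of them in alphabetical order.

K/I-1 ? ·: X^KX^k|X^kX^k
K/I-2 ? ·: X^KY|X^kY
K/II-1 ? I-1×I-2: X^kY
K/II-2 un ·: X^KX^k
K/II-3 aff I-1×I-2: X^kY
K/III-1 aff II-2×II-1: X^kX^k
K/III-2 un ·: X^KY
K/IV-1 ? III-1×III-2: X^KX^k
⇒ K over [I-1,I-2,II-1,II-2,II-3,III-1,III-2,IV-1]: 4 consistent

I-1 ∈ {X^KX^k, X^kX^k}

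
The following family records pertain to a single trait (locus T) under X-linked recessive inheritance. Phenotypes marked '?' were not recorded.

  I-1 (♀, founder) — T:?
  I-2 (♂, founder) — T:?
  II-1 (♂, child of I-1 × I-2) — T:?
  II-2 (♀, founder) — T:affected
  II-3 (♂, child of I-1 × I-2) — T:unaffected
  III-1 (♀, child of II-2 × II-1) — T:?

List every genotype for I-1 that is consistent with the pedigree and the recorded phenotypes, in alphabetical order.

I-1 ∈ {X^TX^T, X^TX^t}

T/I-1 ? ·: X^TX^T|X^TX^t
T/I-2 ? ·: X^TY|X^tY
T/II-1 ? I-1×I-2: X^TY|X^tY
T/II-2 aff ·: X^tX^t
T/II-3 un I-1×I-2: X^TY
T/III-1 ? II-2×II-1: X^TX^t|X^tX^t
⇒ T over [I-1,I-2,II-1,II-2,II-3,III-1]: 6 consistent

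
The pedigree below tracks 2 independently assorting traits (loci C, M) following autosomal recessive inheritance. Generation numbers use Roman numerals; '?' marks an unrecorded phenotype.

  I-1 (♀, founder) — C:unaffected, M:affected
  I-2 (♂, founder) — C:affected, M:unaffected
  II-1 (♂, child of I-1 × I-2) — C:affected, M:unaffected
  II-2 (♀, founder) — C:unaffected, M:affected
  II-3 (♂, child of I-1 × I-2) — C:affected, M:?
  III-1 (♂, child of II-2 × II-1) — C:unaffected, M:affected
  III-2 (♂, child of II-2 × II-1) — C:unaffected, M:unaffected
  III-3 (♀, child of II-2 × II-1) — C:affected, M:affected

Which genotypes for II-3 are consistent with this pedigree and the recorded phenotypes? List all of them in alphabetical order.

II-3 ∈ {cc Mm, cc mm}

C/I-1 un ·: Cc
C/I-2 aff ·: cc
C/II-1 aff I-1×I-2: cc
C/II-2 un ·: Cc
C/II-3 aff I-1×I-2: cc
C/III-1 un II-2×II-1: Cc
C/III-2 un II-2×II-1: Cc
C/III-3 aff II-2×II-1: cc
⇒ C over [I-1,I-2,II-1,II-2,II-3,III-1,III-2,III-3]: 1 consistent
M/I-1 aff ·: mm
M/I-2 un ·: MM|Mm
M/II-1 un I-1×I-2: Mm
M/II-2 aff ·: mm
M/II-3 ? I-1×I-2: Mm|mm
M/III-1 aff II-2×II-1: mm
M/III-2 un II-2×II-1: Mm
M/III-3 aff II-2×II-1: mm
⇒ M over [I-1,I-2,II-1,II-2,II-3,III-1,III-2,III-3]: 3 consistent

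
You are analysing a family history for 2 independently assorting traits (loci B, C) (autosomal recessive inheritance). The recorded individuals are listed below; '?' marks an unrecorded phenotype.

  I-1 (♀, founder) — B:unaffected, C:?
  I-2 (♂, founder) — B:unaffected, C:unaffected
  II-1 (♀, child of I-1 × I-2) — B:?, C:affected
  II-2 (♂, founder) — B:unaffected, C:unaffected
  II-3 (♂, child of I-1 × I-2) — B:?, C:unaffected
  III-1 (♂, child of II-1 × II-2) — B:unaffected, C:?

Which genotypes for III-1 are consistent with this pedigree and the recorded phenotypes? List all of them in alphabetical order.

III-1 ∈ {BB Cc, BB cc, Bb Cc, Bb cc}

B/I-1 un ·: BB|Bb
B/I-2 un ·: BB|Bb
B/II-1 ? I-1×I-2: BB|Bb|bb
B/II-2 un ·: BB|Bb
B/II-3 ? I-1×I-2: BB|Bb|bb
B/III-1 un II-1×II-2: BB|Bb
⇒ B over [I-1,I-2,II-1,II-2,II-3,III-1]: 58 consistent
C/I-1 ? ·: Cc|cc
C/I-2 un ·: Cc
C/II-1 aff I-1×I-2: cc
C/II-2 un ·: CC|Cc
C/II-3 un I-1×I-2: CC|Cc
C/III-1 ? II-1×II-2: Cc|cc
⇒ C over [I-1,I-2,II-1,II-2,II-3,III-1]: 9 consistent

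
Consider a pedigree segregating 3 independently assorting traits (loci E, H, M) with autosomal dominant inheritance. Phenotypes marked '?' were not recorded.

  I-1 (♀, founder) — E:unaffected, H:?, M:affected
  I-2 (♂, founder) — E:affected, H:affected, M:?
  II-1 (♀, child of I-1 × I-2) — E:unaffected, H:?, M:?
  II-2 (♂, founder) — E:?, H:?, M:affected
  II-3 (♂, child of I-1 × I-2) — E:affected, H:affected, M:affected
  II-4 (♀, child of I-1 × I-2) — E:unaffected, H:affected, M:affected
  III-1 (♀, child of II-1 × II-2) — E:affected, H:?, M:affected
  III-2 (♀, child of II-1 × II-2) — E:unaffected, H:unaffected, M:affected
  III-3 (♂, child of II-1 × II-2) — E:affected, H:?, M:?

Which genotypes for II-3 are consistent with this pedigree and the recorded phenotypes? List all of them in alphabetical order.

E/I-1 un ·: ee
E/I-2 aff ·: Ee
E/II-1 un I-1×I-2: ee
E/II-2 ? ·: Ee
E/II-3 aff I-1×I-2: Ee
E/II-4 un I-1×I-2: ee
E/III-1 aff II-1×II-2: Ee
E/III-2 un II-1×II-2: ee
E/III-3 aff II-1×II-2: Ee
⇒ E over [I-1,I-2,II-1,II-2,II-3,II-4,III-1,III-2,III-3]: 1 consistent
H/I-1 ? ·: hh|Hh|HH
H/I-2 aff ·: Hh|HH
H/II-1 ? I-1×I-2: hh|Hh
H/II-2 ? ·: hh|Hh
H/II-3 aff I-1×I-2: Hh|HH
H/II-4 aff I-1×I-2: Hh|HH
H/III-1 ? II-1×II-2: hh|Hh|HH
H/III-2 un II-1×II-2: hh
H/III-3 ? II-1×II-2: hh|Hh|HH
⇒ H over [I-1,I-2,II-1,II-2,II-3,II-4,III-1,III-2,III-3]: 207 consistent
M/I-1 aff ·: Mm|MM
M/I-2 ? ·: mm|Mm|MM
M/II-1 ? I-1×I-2: mm|Mm|MM
M/II-2 aff ·: Mm|MM
M/II-3 aff I-1×I-2: Mm|MM
M/II-4 aff I-1×I-2: Mm|MM
M/III-1 aff II-1×II-2: Mm|MM
M/III-2 aff II-1×II-2: Mm|MM
M/III-3 ? II-1×II-2: mm|Mm|MM
⇒ M over [I-1,I-2,II-1,II-2,II-3,II-4,III-1,III-2,III-3]: 412 consistent

II-3 ∈ {Ee HH MM, Ee HH Mm, Ee Hh MM, Ee Hh Mm}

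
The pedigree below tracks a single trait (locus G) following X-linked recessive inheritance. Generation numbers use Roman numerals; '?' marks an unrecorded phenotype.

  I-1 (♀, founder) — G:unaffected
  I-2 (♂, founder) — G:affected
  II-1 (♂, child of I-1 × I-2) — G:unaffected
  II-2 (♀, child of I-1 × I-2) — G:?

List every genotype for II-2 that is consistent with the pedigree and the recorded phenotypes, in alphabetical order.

II-2 ∈ {X^GX^g, X^gX^g}

G/I-1 un ·: X^GX^G|X^GX^g
G/I-2 aff ·: X^gY
G/II-1 un I-1×I-2: X^GY
G/II-2 ? I-1×I-2: X^GX^g|X^gX^g
⇒ G over [I-1,I-2,II-1,II-2]: 3 consistent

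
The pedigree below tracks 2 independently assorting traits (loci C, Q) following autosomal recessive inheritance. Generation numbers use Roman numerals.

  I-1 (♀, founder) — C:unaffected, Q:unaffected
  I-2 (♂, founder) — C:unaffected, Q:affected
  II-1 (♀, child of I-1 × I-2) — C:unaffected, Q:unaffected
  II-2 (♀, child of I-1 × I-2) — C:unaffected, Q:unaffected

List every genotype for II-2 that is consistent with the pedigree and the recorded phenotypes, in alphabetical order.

II-2 ∈ {CC Qq, Cc Qq}

C/I-1 un ·: CC|Cc
C/I-2 un ·: CC|Cc
C/II-1 un I-1×I-2: CC|Cc
C/II-2 un I-1×I-2: CC|Cc
⇒ C over [I-1,I-2,II-1,II-2]: 13 consistent
Q/I-1 un ·: QQ|Qq
Q/I-2 aff ·: qq
Q/II-1 un I-1×I-2: Qq
Q/II-2 un I-1×I-2: Qq
⇒ Q over [I-1,I-2,II-1,II-2]: 2 consistent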